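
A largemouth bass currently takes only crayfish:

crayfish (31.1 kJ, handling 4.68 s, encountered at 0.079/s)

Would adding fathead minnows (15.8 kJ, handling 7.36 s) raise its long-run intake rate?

Yes

Intake rate on the current diet: R = (0.079×31.1) / (1 + 0.079×4.68) = 2.457/1.37 = 1.794 kJ/s.
Profitability of fathead minnows: 15.8/7.36 = 2.147 kJ/s.
2.147 > 1.794, so adding fathead minnows raises the average — include it.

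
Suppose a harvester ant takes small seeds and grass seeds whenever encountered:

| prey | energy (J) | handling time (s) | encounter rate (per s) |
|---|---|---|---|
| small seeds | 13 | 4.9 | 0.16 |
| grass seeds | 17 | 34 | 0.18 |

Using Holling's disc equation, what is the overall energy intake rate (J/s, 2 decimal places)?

0.65 J/s

Energy encountered per unit search time: 0.16×13 + 0.18×17 = 5.14 J/s.
Handling time per unit search time: 0.16×4.9 + 0.18×34 = 6.904.
Rate = 5.14/(1 + 6.904) = 0.6503 J/s.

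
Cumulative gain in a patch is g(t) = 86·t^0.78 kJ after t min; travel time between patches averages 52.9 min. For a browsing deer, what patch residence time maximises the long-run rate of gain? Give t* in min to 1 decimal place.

Optimal t* satisfies g'(t*) = g(t*)/(T + t*).
g'(t) = 0.78·86·t^-0.22. Setting 0.78·86·t^-0.22 = 86·t^0.78/(52.9+t) gives 0.78(52.9+t) = t, so 0.22·t = 0.78×52.9.
t* = 0.78×52.9/0.22 = 187.6 min.

187.6 min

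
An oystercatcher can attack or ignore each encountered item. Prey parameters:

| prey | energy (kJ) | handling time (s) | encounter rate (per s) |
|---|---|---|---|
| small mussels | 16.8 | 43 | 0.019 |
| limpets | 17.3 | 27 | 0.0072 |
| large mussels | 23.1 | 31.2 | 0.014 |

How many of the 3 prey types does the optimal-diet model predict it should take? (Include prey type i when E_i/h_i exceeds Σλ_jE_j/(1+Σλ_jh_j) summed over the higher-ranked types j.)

Profitabilities (E/h, kJ/s): large mussels 0.74, limpets 0.641, small mussels 0.391. Add prey in this order while the next type's profitability exceeds the intake rate on those already taken.
Rate on top 1: 0.2251. limpets: 0.641 > 0.2251 → include.
Rate on top 2: 0.2746. small mussels: 0.391 > 0.2746 → include.
Optimal diet: large mussels, limpets, small mussels — 3 of 3 types.

3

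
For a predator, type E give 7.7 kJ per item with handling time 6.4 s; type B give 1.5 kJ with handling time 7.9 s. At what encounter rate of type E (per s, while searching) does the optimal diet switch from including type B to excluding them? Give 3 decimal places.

0.029 per s

Drop type B once their profitability E₂/h₂ falls below the rate achievable on type E alone: E₂/h₂ = λE₁/(1 + λh₁).
Solve for λ: λE₁h₂ = E₂(1 + λh₁) → λ(E₁h₂ − E₂h₁) = E₂ → λ = E₂/(E₁h₂ − E₂h₁).
λ = 1.5/(7.7×7.9 − 1.5×6.4) = 1.5/51.23 = 0.02928 per s.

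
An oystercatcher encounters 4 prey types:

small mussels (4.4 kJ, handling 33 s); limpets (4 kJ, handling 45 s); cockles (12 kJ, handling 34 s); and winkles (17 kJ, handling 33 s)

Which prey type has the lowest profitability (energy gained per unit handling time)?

limpets

In descending order of E/h:
winkles: 17/33 = 0.515 kJ/s
cockles: 12/34 = 0.353 kJ/s
small mussels: 4.4/33 = 0.133 kJ/s
limpets: 4/45 = 0.0889 kJ/s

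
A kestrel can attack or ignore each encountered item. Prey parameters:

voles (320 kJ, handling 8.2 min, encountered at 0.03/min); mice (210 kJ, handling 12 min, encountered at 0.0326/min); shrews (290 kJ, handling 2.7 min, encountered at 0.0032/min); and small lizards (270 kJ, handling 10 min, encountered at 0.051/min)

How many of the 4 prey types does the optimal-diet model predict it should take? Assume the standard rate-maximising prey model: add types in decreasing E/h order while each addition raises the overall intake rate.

Rank by E/h (kJ/min): shrews 107, voles 39, small lizards 27, mice 17.5. Include each in turn until the next type's E/h falls below the running intake rate.
Rate on top 1: 0.9201. voles: 39 > 0.9201 → include.
Rate on top 2: 8.391. small lizards: 27 > 8.391 → include.
Rate on top 3: 13.77. mice: 17.5 > 13.77 → include.
Optimal diet: shrews, voles, small lizards, mice — 4 of 4 types.

4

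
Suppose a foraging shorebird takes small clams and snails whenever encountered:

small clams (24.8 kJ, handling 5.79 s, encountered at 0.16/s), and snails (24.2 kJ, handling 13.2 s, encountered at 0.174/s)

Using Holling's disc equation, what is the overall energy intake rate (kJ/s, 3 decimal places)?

1.937 kJ/s

R = (0.16×24.8 + 0.174×24.2) / (1 + 0.16×5.79 + 0.174×13.2) = 8.179/4.223 = 1.937 kJ/s.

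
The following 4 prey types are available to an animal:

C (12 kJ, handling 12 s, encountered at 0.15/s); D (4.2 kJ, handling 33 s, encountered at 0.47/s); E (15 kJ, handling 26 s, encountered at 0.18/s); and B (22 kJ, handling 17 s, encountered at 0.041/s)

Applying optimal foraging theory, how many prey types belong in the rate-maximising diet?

2

Profitabilities (E/h, kJ/s): B 1.29, C 1, E 0.577, D 0.127. Add prey in this order while the next type's profitability exceeds the intake rate on those already taken.
Rate on top 1: 0.5315. C: 1 > 0.5315 → include.
Rate on top 2: 0.7727. E: 0.577 < 0.7727 → exclude; stop.
Optimal diet: B, C — 2 of 4 types.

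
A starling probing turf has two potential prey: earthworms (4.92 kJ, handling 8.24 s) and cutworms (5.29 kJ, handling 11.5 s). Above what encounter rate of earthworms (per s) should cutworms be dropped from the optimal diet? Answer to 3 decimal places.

At the threshold, the rate on earthworms alone equals the profitability of cutworms: λ·4.92/(1 + λ·8.24) = 5.29/11.5 = 0.46.
Rearranging, λ(4.92 − 0.46×8.24) = 0.46, so λ = 0.46/1.13 = 0.4072 per s.

0.407 per s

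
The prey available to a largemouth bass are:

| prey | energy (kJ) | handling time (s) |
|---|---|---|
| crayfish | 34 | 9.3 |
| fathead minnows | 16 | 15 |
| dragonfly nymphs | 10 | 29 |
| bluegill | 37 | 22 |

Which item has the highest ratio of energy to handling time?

crayfish

In descending order of E/h:
crayfish: 34/9.3 = 3.66 kJ/s
bluegill: 37/22 = 1.68 kJ/s
fathead minnows: 16/15 = 1.07 kJ/s
dragonfly nymphs: 10/29 = 0.345 kJ/s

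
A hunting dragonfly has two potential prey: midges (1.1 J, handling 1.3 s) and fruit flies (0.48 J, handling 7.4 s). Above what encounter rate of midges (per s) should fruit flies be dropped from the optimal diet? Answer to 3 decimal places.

0.064 per s

At the threshold, the rate on midges alone equals the profitability of fruit flies: λ·1.1/(1 + λ·1.3) = 0.48/7.4 = 0.06486.
Rearranging, λ(1.1 − 0.06486×1.3) = 0.06486, so λ = 0.06486/1.016 = 0.06386 per s.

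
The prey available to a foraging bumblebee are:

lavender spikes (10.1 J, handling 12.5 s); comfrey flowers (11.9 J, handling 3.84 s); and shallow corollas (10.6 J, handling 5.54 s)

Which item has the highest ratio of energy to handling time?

comfrey flowers

Profitability E/h (J/s): lavender spikes = 10.1/12.5 = 0.808, comfrey flowers = 11.9/3.84 = 3.1, shallow corollas = 10.6/5.54 = 1.91.
Ranked: comfrey flowers > shallow corollas > lavender spikes.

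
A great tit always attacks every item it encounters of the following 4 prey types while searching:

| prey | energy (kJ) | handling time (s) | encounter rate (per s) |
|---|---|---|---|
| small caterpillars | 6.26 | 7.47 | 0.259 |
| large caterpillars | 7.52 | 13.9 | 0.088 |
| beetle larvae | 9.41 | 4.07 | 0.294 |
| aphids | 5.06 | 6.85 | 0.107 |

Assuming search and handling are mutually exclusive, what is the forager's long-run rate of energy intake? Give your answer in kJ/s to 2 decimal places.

0.92 kJ/s

R = (0.259×6.26 + 0.088×7.52 + 0.294×9.41 + 0.107×5.06) / (1 + 0.259×7.47 + 0.088×13.9 + 0.294×4.07 + 0.107×6.85) = 5.591/6.087 = 0.9185 kJ/s.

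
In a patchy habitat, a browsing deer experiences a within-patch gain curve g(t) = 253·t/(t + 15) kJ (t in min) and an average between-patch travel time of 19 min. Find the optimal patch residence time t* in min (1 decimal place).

By the marginal value theorem, leave when the instantaneous gain rate g'(t) equals the habitat-wide average g(t)/(T + t).
g'(t) = 253·15/(t + 15)². Setting 253·15/(t+15)² = 253t/[(t+15)(19+t)] gives 15(19+t) = t(t+15), so t² = 15×19 = 285.
t* = √285 = 16.88 min.

16.9 min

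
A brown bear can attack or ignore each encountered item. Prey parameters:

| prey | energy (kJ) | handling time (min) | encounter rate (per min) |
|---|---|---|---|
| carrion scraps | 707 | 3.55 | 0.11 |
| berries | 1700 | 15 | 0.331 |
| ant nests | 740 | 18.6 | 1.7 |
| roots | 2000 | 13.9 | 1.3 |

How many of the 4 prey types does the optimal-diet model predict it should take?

2

Profitabilities (E/h, kJ/min): carrion scraps 199, roots 144, berries 113, ant nests 39.8. Add prey in this order while the next type's profitability exceeds the intake rate on those already taken.
Rate on top 1: 55.93. roots: 144 > 55.93 → include.
Rate on top 2: 137.6. berries: 113 < 137.6 → exclude; stop.
Optimal diet: carrion scraps, roots — 2 of 4 types.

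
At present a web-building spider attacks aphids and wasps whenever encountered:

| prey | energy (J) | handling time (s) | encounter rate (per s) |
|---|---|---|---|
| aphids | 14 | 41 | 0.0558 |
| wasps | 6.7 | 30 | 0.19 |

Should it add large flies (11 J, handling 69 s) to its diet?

No

Intake rate on the current diet: R = (0.0558×14 + 0.19×6.7) / (1 + 0.0558×41 + 0.19×30) = 2.054/8.988 = 0.2286 J/s.
Profitability of large flies: 11/69 = 0.1594 J/s.
0.1594 < 0.2286, so adding large flies would lower the average — exclude it.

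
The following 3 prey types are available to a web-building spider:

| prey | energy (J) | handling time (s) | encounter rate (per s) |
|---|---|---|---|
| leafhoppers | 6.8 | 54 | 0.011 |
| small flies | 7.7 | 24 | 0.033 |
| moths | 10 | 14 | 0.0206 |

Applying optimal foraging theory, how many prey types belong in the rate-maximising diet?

Profitabilities (E/h, J/s): moths 0.714, small flies 0.321, leafhoppers 0.126. Add prey in this order while the next type's profitability exceeds the intake rate on those already taken.
Rate on top 1: 0.1599. small flies: 0.321 > 0.1599 → include.
Rate on top 2: 0.2212. leafhoppers: 0.126 < 0.2212 → exclude; stop.
Optimal diet: moths, small flies — 2 of 3 types.

2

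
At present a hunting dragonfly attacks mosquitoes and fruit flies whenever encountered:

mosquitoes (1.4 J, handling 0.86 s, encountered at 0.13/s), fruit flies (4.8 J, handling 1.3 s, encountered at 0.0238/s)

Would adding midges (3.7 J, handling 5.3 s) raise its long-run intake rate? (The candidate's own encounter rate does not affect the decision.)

On mosquitoes and fruit flies alone, R = ΣλE/(1+Σλh) = 0.2962/1.143 = 0.2592 J/s.
Profitability of midges: 3.7/5.3 = 0.6981 J/s.
0.6981 > 0.2592, so adding midges raises the average — include it.

Yes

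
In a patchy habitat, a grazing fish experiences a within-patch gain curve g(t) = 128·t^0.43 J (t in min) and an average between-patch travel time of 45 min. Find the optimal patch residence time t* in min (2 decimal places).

Maximise g(t)/(T+t): set derivative to zero → g'(t)(T+t) = g(t).
g'(t) = 0.43·128·t^-0.57. Setting 0.43·128·t^-0.57 = 128·t^0.43/(45+t) gives 0.43(45+t) = t, so 0.57·t = 0.43×45.
t* = 0.43×45/0.57 = 33.95 min.

33.95 min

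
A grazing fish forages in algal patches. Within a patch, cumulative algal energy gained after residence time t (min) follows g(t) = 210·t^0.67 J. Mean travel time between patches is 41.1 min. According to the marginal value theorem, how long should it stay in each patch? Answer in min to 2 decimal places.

83.45 min

By the marginal value theorem, leave when the instantaneous gain rate g'(t) equals the habitat-wide average g(t)/(T + t).
g'(t) = 0.67·210·t^-0.33. Setting 0.67·210·t^-0.33 = 210·t^0.67/(41.1+t) gives 0.67(41.1+t) = t, so 0.33·t = 0.67×41.1.
t* = 0.67×41.1/0.33 = 83.45 min.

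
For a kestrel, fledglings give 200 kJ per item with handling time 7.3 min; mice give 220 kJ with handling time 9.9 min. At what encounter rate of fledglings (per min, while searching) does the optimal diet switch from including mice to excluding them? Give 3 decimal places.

Drop mice once their profitability E₂/h₂ falls below the rate achievable on fledglings alone: E₂/h₂ = λE₁/(1 + λh₁).
Solve for λ: λE₁h₂ = E₂(1 + λh₁) → λ(E₁h₂ − E₂h₁) = E₂ → λ = E₂/(E₁h₂ − E₂h₁).
λ = 220/(200×9.9 − 220×7.3) = 220/374 = 0.5882 per min.

0.588 per min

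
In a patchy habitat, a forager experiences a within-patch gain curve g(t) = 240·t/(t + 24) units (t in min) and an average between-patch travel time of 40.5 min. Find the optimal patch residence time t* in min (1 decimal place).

Maximise g(t)/(T+t): set derivative to zero → g'(t)(T+t) = g(t).
g'(t) = 240·24/(t + 24)². Setting 240·24/(t+24)² = 240t/[(t+24)(40.5+t)] gives 24(40.5+t) = t(t+24), so t² = 24×40.5 = 972.
t* = √972 = 31.18 min.

31.2 min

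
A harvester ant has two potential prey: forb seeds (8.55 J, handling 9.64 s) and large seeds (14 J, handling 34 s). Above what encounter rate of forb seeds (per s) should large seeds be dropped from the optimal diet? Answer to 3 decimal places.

0.090 per s

The zero-one rule: include large seeds iff E₂/h₂ > λE₁/(1+λh₁). Equality gives the switch point.
λE₁h₂ = E₂ + λE₂h₁ ⇒ λ = E₂/(E₁h₂ − E₂h₁) = 14/(290.7 − 135) = 0.08989 per s.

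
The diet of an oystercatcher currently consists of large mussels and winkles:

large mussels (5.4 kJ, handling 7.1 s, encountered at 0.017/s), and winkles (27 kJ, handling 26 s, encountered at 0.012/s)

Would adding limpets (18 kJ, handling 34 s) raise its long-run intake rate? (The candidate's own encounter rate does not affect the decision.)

Yes

On large mussels and winkles alone, R = ΣλE/(1+Σλh) = 0.4158/1.433 = 0.2902 kJ/s.
limpets: E/h = 18/34 = 0.5294 kJ/s.
0.5294 > 0.2902, so adding limpets raises the average — include it.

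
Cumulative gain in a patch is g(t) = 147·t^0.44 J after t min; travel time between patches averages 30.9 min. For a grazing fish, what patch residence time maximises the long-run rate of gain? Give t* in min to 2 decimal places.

Maximise g(t)/(T+t): set derivative to zero → g'(t)(T+t) = g(t).
g'(t) = 0.44·147·t^-0.56. Setting 0.44·147·t^-0.56 = 147·t^0.44/(30.9+t) gives 0.44(30.9+t) = t, so 0.56·t = 0.44×30.9.
t* = 0.44×30.9/0.56 = 24.28 min.

24.28 min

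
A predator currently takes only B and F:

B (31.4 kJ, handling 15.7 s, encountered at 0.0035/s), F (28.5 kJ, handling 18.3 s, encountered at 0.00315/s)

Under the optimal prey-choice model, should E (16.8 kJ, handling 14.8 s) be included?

Current rate: (0.0035×31.4 + 0.00315×28.5)/(1 + 0.0035×15.7 + 0.00315×18.3) = 0.1795 kJ/s.
E: E/h = 16.8/14.8 = 1.135 kJ/s.
1.135 > 0.1795, so adding E raises the average — include it.

Yes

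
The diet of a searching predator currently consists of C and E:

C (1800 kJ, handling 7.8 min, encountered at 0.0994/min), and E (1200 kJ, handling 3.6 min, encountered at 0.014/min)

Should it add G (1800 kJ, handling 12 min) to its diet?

Intake rate on the current diet: R = (0.0994×1800 + 0.014×1200) / (1 + 0.0994×7.8 + 0.014×3.6) = 195.7/1.826 = 107.2 kJ/min.
Profitability of G: 1800/12 = 150 kJ/min.
150 > 107.2, so adding G raises the average — include it.

Yes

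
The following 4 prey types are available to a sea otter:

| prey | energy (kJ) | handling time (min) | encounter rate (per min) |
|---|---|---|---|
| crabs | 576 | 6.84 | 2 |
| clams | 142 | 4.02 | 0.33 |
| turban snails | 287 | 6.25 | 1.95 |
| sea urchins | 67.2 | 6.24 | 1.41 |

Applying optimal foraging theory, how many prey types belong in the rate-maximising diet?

E/h in descending order: crabs 84.2, turban snails 45.9, clams 35.3, sea urchins 10.8 kJ/min. The optimal diet is the largest prefix of this list for which every included type satisfies E_i/h_i > R on the types above it.
Rate on top 1: 78.47. turban snails: 45.9 < 78.47 → exclude; stop.
Optimal diet: crabs — 1 of 4 types.

1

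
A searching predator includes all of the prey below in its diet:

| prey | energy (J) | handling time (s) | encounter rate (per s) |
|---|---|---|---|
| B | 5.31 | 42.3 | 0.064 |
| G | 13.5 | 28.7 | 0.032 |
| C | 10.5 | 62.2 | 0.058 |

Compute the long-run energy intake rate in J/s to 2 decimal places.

R = Σλ_iE_i / (1 + Σλ_ih_i)
Numerator: 0.064×5.31 + 0.032×13.5 + 0.058×10.5 = 1.381
Denominator: 1 + 0.064×42.3 + 0.032×28.7 + 0.058×62.2 = 8.233
R = 1.381/8.233 = 0.1677 J/s

0.17 J/s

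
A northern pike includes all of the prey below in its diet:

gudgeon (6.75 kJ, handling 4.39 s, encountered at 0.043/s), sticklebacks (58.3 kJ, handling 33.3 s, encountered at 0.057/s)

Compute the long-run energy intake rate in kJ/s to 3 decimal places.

R = (0.043×6.75 + 0.057×58.3) / (1 + 0.043×4.39 + 0.057×33.3) = 3.613/3.087 = 1.171 kJ/s.

1.171 kJ/s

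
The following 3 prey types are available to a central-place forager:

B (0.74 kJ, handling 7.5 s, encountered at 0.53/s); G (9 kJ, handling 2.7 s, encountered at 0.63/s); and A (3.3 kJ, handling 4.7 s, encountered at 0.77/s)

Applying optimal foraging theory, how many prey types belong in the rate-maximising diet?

E/h in descending order: G 3.33, A 0.702, B 0.0987 kJ/s. The optimal diet is the largest prefix of this list for which every included type satisfies E_i/h_i > R on the types above it.
Rate on top 1: 2.099. A: 0.702 < 2.099 → exclude; stop.
Optimal diet: G — 1 of 3 types.

1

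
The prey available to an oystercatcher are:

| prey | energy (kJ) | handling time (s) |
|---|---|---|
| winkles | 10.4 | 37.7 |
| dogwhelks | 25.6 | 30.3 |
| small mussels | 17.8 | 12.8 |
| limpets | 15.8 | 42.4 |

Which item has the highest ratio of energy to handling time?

Profitability E/h (kJ/s): winkles = 10.4/37.7 = 0.276, dogwhelks = 25.6/30.3 = 0.845, small mussels = 17.8/12.8 = 1.39, limpets = 15.8/42.4 = 0.373.
Ranked: small mussels > dogwhelks > limpets > winkles.

small mussels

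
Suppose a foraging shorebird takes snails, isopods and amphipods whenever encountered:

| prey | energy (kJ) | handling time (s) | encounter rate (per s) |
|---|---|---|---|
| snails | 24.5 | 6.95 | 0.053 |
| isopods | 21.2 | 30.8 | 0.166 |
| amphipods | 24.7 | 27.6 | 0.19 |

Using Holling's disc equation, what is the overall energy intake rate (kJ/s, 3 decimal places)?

0.811 kJ/s

R = Σλ_iE_i / (1 + Σλ_ih_i)
Numerator: 0.053×24.5 + 0.166×21.2 + 0.19×24.7 = 9.511
Denominator: 1 + 0.053×6.95 + 0.166×30.8 + 0.19×27.6 = 11.73
R = 9.511/11.73 = 0.8111 kJ/s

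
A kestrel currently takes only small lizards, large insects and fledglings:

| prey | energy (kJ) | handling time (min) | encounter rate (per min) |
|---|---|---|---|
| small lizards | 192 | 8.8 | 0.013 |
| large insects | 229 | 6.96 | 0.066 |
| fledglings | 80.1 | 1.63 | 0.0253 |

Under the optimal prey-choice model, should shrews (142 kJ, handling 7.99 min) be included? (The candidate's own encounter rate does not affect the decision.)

Yes

Current rate: (0.013×192 + 0.066×229 + 0.0253×80.1)/(1 + 0.013×8.8 + 0.066×6.96 + 0.0253×1.63) = 12.16 kJ/min.
Profitability of shrews: 142/7.99 = 17.77 kJ/min.
Since 17.77 > R, including shrews increases the long-run rate.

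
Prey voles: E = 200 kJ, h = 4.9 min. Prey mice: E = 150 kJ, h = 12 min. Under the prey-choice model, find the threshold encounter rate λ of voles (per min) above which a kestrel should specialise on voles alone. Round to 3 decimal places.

0.090 per min

The zero-one rule: include mice iff E₂/h₂ > λE₁/(1+λh₁). Equality gives the switch point.
λE₁h₂ = E₂ + λE₂h₁ ⇒ λ = E₂/(E₁h₂ − E₂h₁) = 150/(2400 − 735) = 0.09009 per min.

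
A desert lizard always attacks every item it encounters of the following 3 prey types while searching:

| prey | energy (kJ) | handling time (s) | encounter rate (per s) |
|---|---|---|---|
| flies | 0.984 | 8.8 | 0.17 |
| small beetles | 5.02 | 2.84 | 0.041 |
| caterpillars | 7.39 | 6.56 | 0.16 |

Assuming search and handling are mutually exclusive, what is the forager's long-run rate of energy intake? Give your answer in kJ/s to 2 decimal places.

0.42 kJ/s

R = (0.17×0.984 + 0.041×5.02 + 0.16×7.39) / (1 + 0.17×8.8 + 0.041×2.84 + 0.16×6.56) = 1.555/3.662 = 0.4248 kJ/s.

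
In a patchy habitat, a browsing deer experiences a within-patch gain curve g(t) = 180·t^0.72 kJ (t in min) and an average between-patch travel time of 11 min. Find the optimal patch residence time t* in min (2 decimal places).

28.29 min

Optimal t* satisfies g'(t*) = g(t*)/(T + t*).
g'(t) = 0.72·180·t^-0.28. Setting 0.72·180·t^-0.28 = 180·t^0.72/(11+t) gives 0.72(11+t) = t, so 0.28·t = 0.72×11.
t* = 0.72×11/0.28 = 28.29 min.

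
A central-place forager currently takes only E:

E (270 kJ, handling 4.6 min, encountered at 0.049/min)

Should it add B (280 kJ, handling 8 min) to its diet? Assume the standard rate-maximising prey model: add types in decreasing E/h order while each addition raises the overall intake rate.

Intake rate on the current diet: R = (0.049×270) / (1 + 0.049×4.6) = 13.23/1.225 = 10.8 kJ/min.
Profitability of B: 280/8 = 35 kJ/min.
35 > 10.8, so adding B raises the average — include it.

Yes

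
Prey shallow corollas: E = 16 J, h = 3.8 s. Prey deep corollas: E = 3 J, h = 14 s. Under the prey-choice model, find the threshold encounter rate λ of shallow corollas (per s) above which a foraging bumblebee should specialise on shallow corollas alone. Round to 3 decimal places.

Drop deep corollas once their profitability E₂/h₂ falls below the rate achievable on shallow corollas alone: E₂/h₂ = λE₁/(1 + λh₁).
Solve for λ: λE₁h₂ = E₂(1 + λh₁) → λ(E₁h₂ − E₂h₁) = E₂ → λ = E₂/(E₁h₂ − E₂h₁).
λ = 3/(16×14 − 3×3.8) = 3/212.6 = 0.01411 per s.

0.014 per s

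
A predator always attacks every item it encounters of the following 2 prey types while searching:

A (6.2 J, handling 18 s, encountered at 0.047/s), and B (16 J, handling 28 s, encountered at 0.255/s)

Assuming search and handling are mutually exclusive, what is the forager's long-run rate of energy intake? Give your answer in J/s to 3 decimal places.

R = (0.047×6.2 + 0.255×16) / (1 + 0.047×18 + 0.255×28) = 4.371/8.986 = 0.4865 J/s.

0.486 J/s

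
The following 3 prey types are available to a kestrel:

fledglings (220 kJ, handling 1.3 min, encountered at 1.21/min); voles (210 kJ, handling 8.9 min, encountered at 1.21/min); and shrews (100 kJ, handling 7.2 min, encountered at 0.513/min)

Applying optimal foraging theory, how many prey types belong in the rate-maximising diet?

Rank by E/h (kJ/min): fledglings 169, voles 23.6, shrews 13.9. Include each in turn until the next type's E/h falls below the running intake rate.
Rate on top 1: 103.5. voles: 23.6 < 103.5 → exclude; stop.
Optimal diet: fledglings — 1 of 3 types.

1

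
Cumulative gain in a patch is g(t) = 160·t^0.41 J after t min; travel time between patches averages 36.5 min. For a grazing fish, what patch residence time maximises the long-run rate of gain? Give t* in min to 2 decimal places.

25.36 min

By the marginal value theorem, leave when the instantaneous gain rate g'(t) equals the habitat-wide average g(t)/(T + t).
g'(t) = 0.41·160·t^-0.59. Setting 0.41·160·t^-0.59 = 160·t^0.41/(36.5+t) gives 0.41(36.5+t) = t, so 0.59·t = 0.41×36.5.
t* = 0.41×36.5/0.59 = 25.36 min.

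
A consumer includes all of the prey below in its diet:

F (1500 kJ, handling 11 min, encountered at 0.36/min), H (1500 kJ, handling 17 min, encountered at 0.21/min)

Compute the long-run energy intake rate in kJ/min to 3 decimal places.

R = Σλ_iE_i / (1 + Σλ_ih_i)
Numerator: 0.36×1500 + 0.21×1500 = 855
Denominator: 1 + 0.36×11 + 0.21×17 = 8.53
R = 855/8.53 = 100.2 kJ/min

100.234 kJ/min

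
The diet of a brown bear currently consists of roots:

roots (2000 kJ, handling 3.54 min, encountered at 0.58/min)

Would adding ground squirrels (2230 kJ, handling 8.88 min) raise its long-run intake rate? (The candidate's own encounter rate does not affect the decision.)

No

Intake rate on the current diet: R = (0.58×2000) / (1 + 0.58×3.54) = 1160/3.053 = 379.9 kJ/min.
Profitability of ground squirrels: 2230/8.88 = 251.1 kJ/min.
251.1 < 379.9, so adding ground squirrels would lower the average — exclude it.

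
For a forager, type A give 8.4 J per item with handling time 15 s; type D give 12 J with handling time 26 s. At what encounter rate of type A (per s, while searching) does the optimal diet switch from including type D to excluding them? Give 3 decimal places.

0.312 per s

At the threshold, the rate on type A alone equals the profitability of type D: λ·8.4/(1 + λ·15) = 12/26 = 0.4615.
Rearranging, λ(8.4 − 0.4615×15) = 0.4615, so λ = 0.4615/1.477 = 0.3125 per s.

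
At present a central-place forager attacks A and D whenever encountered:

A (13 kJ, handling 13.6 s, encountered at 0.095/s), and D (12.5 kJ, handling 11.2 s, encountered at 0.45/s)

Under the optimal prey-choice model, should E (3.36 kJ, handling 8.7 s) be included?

No

On A and D alone, R = ΣλE/(1+Σλh) = 6.86/7.332 = 0.9356 kJ/s.
E: E/h = 3.36/8.7 = 0.3862 kJ/s.
Since 0.3862 < R, time spent handling E is better spent searching.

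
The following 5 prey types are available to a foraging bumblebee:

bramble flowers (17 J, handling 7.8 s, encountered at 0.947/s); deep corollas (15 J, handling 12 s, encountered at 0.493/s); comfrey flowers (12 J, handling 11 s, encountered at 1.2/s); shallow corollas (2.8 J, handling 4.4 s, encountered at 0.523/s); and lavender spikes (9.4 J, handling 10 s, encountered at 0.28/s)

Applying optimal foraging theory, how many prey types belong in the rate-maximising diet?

1

Rank by E/h (J/s): bramble flowers 2.18, deep corollas 1.25, comfrey flowers 1.09, lavender spikes 0.94, shallow corollas 0.636. Include each in turn until the next type's E/h falls below the running intake rate.
Rate on top 1: 1.92. deep corollas: 1.25 < 1.92 → exclude; stop.
Optimal diet: bramble flowers — 1 of 5 types.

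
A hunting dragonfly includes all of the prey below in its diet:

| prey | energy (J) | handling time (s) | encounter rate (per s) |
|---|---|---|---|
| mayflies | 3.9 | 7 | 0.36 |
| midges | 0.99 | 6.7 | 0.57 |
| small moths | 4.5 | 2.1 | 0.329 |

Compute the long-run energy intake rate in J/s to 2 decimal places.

0.43 J/s

R = Σλ_iE_i / (1 + Σλ_ih_i)
Numerator: 0.36×3.9 + 0.57×0.99 + 0.329×4.5 = 3.449
Denominator: 1 + 0.36×7 + 0.57×6.7 + 0.329×2.1 = 8.03
R = 3.449/8.03 = 0.4295 J/s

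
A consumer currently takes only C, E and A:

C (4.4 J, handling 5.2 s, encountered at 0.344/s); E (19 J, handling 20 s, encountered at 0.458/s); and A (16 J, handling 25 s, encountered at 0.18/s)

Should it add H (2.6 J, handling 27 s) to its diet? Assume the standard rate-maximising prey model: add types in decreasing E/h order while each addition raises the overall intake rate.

No

Current rate: (0.344×4.4 + 0.458×19 + 0.18×16)/(1 + 0.344×5.2 + 0.458×20 + 0.18×25) = 0.7961 J/s.
H: E/h = 2.6/27 = 0.0963 J/s.
0.0963 < 0.7961, so adding H would lower the average — exclude it.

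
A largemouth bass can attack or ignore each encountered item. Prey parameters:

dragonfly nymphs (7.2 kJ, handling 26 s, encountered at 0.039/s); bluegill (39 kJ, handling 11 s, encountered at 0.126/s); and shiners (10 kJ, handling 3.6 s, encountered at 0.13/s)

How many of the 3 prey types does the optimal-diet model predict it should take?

E/h in descending order: bluegill 3.55, shiners 2.78, dragonfly nymphs 0.277 kJ/s. The optimal diet is the largest prefix of this list for which every included type satisfies E_i/h_i > R on the types above it.
Rate on top 1: 2.06. shiners: 2.78 > 2.06 → include.
Rate on top 2: 2.177. dragonfly nymphs: 0.277 < 2.177 → exclude; stop.
Optimal diet: bluegill, shiners — 2 of 3 types.

2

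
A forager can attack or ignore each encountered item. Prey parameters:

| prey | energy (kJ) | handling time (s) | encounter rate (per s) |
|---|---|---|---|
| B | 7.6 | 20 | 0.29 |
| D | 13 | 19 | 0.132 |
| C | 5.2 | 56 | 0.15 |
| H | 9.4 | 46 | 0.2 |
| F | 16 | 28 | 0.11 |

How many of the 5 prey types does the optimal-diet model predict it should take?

2

Profitabilities (E/h, kJ/s): D 0.684, F 0.571, B 0.38, H 0.204, C 0.0929. Add prey in this order while the next type's profitability exceeds the intake rate on those already taken.
Rate on top 1: 0.4892. F: 0.571 > 0.4892 → include.
Rate on top 2: 0.5276. B: 0.38 < 0.5276 → exclude; stop.
Optimal diet: D, F — 2 of 5 types.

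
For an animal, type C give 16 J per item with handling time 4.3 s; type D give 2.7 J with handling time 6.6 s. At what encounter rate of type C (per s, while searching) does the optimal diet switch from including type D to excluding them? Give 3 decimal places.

0.029 per s

Drop type D once their profitability E₂/h₂ falls below the rate achievable on type C alone: E₂/h₂ = λE₁/(1 + λh₁).
Solve for λ: λE₁h₂ = E₂(1 + λh₁) → λ(E₁h₂ − E₂h₁) = E₂ → λ = E₂/(E₁h₂ − E₂h₁).
λ = 2.7/(16×6.6 − 2.7×4.3) = 2.7/93.99 = 0.02873 per s.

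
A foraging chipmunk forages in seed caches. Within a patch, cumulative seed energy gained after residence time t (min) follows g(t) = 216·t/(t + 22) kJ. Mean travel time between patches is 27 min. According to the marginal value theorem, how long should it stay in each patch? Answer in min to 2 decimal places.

24.37 min

Maximise g(t)/(T+t): set derivative to zero → g'(t)(T+t) = g(t).
g'(t) = 216·22/(t + 22)². Setting 216·22/(t+22)² = 216t/[(t+22)(27+t)] gives 22(27+t) = t(t+22), so t² = 22×27 = 594.
t* = √594 = 24.37 min.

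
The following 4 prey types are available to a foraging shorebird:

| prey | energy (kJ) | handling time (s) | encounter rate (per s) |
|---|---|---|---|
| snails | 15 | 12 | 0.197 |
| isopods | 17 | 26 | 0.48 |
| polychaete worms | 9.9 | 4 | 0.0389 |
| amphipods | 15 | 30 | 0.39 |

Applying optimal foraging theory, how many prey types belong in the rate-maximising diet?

Profitabilities (E/h, kJ/s): polychaete worms 2.48, snails 1.25, isopods 0.654, amphipods 0.5. Add prey in this order while the next type's profitability exceeds the intake rate on those already taken.
Rate on top 1: 0.3333. snails: 1.25 > 0.3333 → include.
Rate on top 2: 0.949. isopods: 0.654 < 0.949 → exclude; stop.
Optimal diet: polychaete worms, snails — 2 of 4 types.

2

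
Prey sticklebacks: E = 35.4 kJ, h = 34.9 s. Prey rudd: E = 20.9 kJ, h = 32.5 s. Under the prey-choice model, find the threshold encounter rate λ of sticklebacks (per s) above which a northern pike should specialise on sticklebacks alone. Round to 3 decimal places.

Drop rudd once their profitability E₂/h₂ falls below the rate achievable on sticklebacks alone: E₂/h₂ = λE₁/(1 + λh₁).
Solve for λ: λE₁h₂ = E₂(1 + λh₁) → λ(E₁h₂ − E₂h₁) = E₂ → λ = E₂/(E₁h₂ − E₂h₁).
λ = 20.9/(35.4×32.5 − 20.9×34.9) = 20.9/421.1 = 0.04963 per s.

0.050 per s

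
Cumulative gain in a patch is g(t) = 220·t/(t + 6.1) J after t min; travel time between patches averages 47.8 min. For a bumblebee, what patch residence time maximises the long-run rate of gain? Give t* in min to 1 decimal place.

Optimal t* satisfies g'(t*) = g(t*)/(T + t*).
g'(t) = 220·6.1/(t + 6.1)². Setting 220·6.1/(t+6.1)² = 220t/[(t+6.1)(47.8+t)] gives 6.1(47.8+t) = t(t+6.1), so t² = 6.1×47.8 = 291.6.
t* = √291.6 = 17.08 min.

17.1 min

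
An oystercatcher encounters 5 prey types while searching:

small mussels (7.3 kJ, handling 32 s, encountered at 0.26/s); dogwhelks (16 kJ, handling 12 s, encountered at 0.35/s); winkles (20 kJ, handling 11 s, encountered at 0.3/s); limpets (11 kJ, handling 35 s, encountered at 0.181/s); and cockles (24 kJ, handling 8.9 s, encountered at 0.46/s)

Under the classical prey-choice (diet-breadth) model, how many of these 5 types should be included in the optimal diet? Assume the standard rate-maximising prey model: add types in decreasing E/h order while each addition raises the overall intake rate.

Profitabilities (E/h, kJ/s): cockles 2.7, winkles 1.82, dogwhelks 1.33, limpets 0.314, small mussels 0.228. Add prey in this order while the next type's profitability exceeds the intake rate on those already taken.
Rate on top 1: 2.167. winkles: 1.82 < 2.167 → exclude; stop.
Optimal diet: cockles — 1 of 5 types.

1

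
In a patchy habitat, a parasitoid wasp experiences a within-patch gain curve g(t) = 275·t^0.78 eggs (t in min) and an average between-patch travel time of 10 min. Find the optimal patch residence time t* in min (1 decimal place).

35.5 min

By the marginal value theorem, leave when the instantaneous gain rate g'(t) equals the habitat-wide average g(t)/(T + t).
g'(t) = 0.78·275·t^-0.22. Setting 0.78·275·t^-0.22 = 275·t^0.78/(10+t) gives 0.78(10+t) = t, so 0.22·t = 0.78×10.
t* = 0.78×10/0.22 = 35.45 min.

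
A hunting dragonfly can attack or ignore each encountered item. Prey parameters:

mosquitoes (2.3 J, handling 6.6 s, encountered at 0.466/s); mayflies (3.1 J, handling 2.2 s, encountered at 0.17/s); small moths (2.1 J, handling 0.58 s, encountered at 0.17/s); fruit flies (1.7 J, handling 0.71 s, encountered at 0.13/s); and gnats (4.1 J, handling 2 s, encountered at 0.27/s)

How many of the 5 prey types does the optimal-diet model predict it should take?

E/h in descending order: small moths 3.62, fruit flies 2.39, gnats 2.05, mayflies 1.41, mosquitoes 0.348 J/s. The optimal diet is the largest prefix of this list for which every included type satisfies E_i/h_i > R on the types above it.
Rate on top 1: 0.325. fruit flies: 2.39 > 0.325 → include.
Rate on top 2: 0.4853. gnats: 2.05 > 0.4853 → include.
Rate on top 3: 0.9735. mayflies: 1.41 > 0.9735 → include.
Rate on top 4: 1.051. mosquitoes: 0.348 < 1.051 → exclude; stop.
Optimal diet: small moths, fruit flies, gnats, mayflies — 4 of 5 types.

4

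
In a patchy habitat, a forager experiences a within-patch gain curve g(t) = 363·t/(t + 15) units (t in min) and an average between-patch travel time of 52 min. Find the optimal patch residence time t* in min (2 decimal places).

Optimal t* satisfies g'(t*) = g(t*)/(T + t*).
g'(t) = 363·15/(t + 15)². Setting 363·15/(t+15)² = 363t/[(t+15)(52+t)] gives 15(52+t) = t(t+15), so t² = 15×52 = 780.
t* = √780 = 27.93 min.

27.93 min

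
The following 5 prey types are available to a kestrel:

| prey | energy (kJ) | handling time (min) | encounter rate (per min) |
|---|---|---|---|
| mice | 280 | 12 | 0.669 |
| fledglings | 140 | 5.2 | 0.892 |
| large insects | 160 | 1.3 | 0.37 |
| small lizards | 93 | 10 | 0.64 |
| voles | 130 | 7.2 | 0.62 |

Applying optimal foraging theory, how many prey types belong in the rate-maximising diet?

E/h in descending order: large insects 123, fledglings 26.9, mice 23.3, voles 18.1, small lizards 9.3 kJ/min. The optimal diet is the largest prefix of this list for which every included type satisfies E_i/h_i > R on the types above it.
Rate on top 1: 39.97. fledglings: 26.9 < 39.97 → exclude; stop.
Optimal diet: large insects — 1 of 5 types.

1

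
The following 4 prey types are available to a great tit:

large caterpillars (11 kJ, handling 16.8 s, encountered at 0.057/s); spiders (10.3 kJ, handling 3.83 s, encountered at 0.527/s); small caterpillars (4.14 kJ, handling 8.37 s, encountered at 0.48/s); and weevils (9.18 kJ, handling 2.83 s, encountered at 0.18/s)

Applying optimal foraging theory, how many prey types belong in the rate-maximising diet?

2

E/h in descending order: weevils 3.24, spiders 2.69, large caterpillars 0.655, small caterpillars 0.495 kJ/s. The optimal diet is the largest prefix of this list for which every included type satisfies E_i/h_i > R on the types above it.
Rate on top 1: 1.095. spiders: 2.69 > 1.095 → include.
Rate on top 2: 2.007. large caterpillars: 0.655 < 2.007 → exclude; stop.
Optimal diet: weevils, spiders — 2 of 4 types.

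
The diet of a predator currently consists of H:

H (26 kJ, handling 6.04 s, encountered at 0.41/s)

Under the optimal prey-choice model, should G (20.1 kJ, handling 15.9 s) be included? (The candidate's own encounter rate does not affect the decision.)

Intake rate on the current diet: R = (0.41×26) / (1 + 0.41×6.04) = 10.66/3.476 = 3.066 kJ/s.
Profitability of G: 20.1/15.9 = 1.264 kJ/s.
Since 1.264 < R, time spent handling G is better spent searching.

No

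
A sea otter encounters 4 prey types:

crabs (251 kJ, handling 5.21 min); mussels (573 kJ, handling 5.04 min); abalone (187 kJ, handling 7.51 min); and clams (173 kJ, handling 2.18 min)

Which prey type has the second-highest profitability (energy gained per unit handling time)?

clams

In descending order of E/h:
mussels: 573/5.04 = 114 kJ/min
clams: 173/2.18 = 79.4 kJ/min
crabs: 251/5.21 = 48.2 kJ/min
abalone: 187/7.51 = 24.9 kJ/min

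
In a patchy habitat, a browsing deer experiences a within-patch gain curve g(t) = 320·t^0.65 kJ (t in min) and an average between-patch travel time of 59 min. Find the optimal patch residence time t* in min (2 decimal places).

Maximise g(t)/(T+t): set derivative to zero → g'(t)(T+t) = g(t).
g'(t) = 0.65·320·t^-0.35. Setting 0.65·320·t^-0.35 = 320·t^0.65/(59+t) gives 0.65(59+t) = t, so 0.35·t = 0.65×59.
t* = 0.65×59/0.35 = 109.6 min.

109.57 min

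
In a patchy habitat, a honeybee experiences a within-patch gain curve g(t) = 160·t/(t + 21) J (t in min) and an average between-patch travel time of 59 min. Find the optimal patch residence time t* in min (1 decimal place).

35.2 min

By the marginal value theorem, leave when the instantaneous gain rate g'(t) equals the habitat-wide average g(t)/(T + t).
g'(t) = 160·21/(t + 21)². Setting 160·21/(t+21)² = 160t/[(t+21)(59+t)] gives 21(59+t) = t(t+21), so t² = 21×59 = 1239.
t* = √1239 = 35.2 min.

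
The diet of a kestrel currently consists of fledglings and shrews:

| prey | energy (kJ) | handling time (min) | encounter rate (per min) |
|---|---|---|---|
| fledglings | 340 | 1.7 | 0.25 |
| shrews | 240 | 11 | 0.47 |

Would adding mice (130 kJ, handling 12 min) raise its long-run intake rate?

No

On fledglings and shrews alone, R = ΣλE/(1+Σλh) = 197.8/6.595 = 29.99 kJ/min.
mice: E/h = 130/12 = 10.83 kJ/min.
10.83 < 29.99, so adding mice would lower the average — exclude it.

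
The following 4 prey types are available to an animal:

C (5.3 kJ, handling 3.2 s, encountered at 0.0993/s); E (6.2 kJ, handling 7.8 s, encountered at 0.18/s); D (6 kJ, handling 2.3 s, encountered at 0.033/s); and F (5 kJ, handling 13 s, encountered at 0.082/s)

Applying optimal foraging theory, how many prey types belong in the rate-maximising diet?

3

Profitabilities (E/h, kJ/s): D 2.61, C 1.66, E 0.795, F 0.385. Add prey in this order while the next type's profitability exceeds the intake rate on those already taken.
Rate on top 1: 0.184. C: 1.66 > 0.184 → include.
Rate on top 2: 0.5197. E: 0.795 > 0.5197 → include.
Rate on top 3: 0.6578. F: 0.385 < 0.6578 → exclude; stop.
Optimal diet: D, C, E — 3 of 4 types.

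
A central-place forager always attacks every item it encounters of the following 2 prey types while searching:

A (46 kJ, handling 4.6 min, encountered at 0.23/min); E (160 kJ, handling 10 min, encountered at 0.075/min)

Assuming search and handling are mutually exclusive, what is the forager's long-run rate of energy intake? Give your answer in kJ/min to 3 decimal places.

R = Σλ_iE_i / (1 + Σλ_ih_i)
Numerator: 0.23×46 + 0.075×160 = 22.58
Denominator: 1 + 0.23×4.6 + 0.075×10 = 2.808
R = 22.58/2.808 = 8.041 kJ/min

8.041 kJ/min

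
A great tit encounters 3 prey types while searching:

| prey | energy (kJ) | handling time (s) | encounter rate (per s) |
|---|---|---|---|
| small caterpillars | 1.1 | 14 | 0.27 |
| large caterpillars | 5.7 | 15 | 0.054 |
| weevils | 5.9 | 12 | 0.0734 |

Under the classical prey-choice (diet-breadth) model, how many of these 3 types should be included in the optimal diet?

Rank by E/h (kJ/s): weevils 0.492, large caterpillars 0.38, small caterpillars 0.0786. Include each in turn until the next type's E/h falls below the running intake rate.
Rate on top 1: 0.2303. large caterpillars: 0.38 > 0.2303 → include.
Rate on top 2: 0.2753. small caterpillars: 0.0786 < 0.2753 → exclude; stop.
Optimal diet: weevils, large caterpillars — 2 of 3 types.

2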